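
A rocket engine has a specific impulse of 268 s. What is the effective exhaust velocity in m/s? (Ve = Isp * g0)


Ve = Isp * g0 = 268 * 9.81 = 2629.1 m/s

2629.1 m/s


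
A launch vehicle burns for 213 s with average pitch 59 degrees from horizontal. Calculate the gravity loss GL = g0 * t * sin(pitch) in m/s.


GL = 9.81 * 213 * sin(59 deg) = 1791 m/s

1791 m/s


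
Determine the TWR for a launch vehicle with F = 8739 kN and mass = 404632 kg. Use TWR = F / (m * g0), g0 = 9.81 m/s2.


TWR = 8739000 / (404632 * 9.81) = 2.2

2.2


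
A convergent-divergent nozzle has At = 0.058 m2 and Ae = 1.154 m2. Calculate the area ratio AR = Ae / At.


AR = 1.154 / 0.058 = 19.9

19.9


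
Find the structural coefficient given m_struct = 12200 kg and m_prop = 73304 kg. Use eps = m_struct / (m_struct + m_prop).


eps = 12200 / (12200 + 73304) = 0.1427

0.1427


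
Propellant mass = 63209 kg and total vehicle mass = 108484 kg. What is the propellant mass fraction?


PMF = 63209 / 108484 = 0.583

0.583


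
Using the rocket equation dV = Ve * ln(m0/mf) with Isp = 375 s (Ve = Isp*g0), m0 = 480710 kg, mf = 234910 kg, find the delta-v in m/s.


Ve = 375 * 9.81 = 3678.75 m/s
dV = 3678.75 * ln(480710/234910) = 2634 m/s

2634 m/s


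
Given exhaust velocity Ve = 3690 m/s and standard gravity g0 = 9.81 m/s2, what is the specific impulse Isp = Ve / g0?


Isp = Ve / g0 = 3690 / 9.81 = 376.1 s

376.1 s


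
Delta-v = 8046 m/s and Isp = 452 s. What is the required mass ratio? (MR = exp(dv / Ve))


Ve = 452 * 9.81 = 4434.12 m/s
MR = exp(8046 / 4434.12) = 6.138

6.138


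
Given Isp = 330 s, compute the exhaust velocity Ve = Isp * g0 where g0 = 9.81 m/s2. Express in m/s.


Ve = Isp * g0 = 330 * 9.81 = 3237.3 m/s

3237.3 m/s


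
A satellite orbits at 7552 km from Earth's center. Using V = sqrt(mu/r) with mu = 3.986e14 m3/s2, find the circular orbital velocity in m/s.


V = sqrt(3.986e14 / 7552000) = 7265 m/s

7265 m/s


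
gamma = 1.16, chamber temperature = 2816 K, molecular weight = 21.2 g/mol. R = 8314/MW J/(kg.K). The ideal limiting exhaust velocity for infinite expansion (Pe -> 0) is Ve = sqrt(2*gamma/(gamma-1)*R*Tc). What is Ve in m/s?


R = 8314 / 21.2 = 392.17 J/(kg.K)
Ve = sqrt(2 * 1.16 / (1.16 - 1) * 392.17 * 2816) = 4002 m/s

4002 m/s


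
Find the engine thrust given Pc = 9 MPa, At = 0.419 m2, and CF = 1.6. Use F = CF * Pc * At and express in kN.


F = 1.6 * 9e6 * 0.419 = 6.0336e+06 N = 6033.6 kN

6033.6 kN


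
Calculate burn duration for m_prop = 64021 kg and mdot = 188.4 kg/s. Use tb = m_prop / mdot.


tb = 64021 / 188.4 = 339.8 s

339.8 s


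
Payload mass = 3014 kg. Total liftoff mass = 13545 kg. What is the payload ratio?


PR = 3014 / 13545 = 0.2225

0.2225


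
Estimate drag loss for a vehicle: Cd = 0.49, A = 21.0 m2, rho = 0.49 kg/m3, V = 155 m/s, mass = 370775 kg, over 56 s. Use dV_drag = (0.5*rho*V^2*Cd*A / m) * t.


D = 0.5 * 0.49 * 155^2 * 0.49 * 21.0 = 60568.23 N
a = 60568.23 / 370775 = 0.1634 m/s2
dV = 0.1634 * 56 = 9.1 m/s

9.1 m/s


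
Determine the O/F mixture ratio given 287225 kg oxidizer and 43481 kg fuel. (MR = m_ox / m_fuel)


MR = 287225 / 43481 = 6.61

6.61


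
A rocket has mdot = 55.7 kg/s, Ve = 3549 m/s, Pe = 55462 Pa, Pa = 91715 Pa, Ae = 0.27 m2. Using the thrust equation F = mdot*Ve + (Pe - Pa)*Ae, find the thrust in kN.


F = 55.7 * 3549 + (55462 - 91715) * 0.27 = 187891.0 N = 187.9 kN

187.9 kN


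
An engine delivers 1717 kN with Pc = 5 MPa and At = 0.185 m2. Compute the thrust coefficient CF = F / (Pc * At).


CF = 1717000 / (5e6 * 0.185) = 1.86

1.86


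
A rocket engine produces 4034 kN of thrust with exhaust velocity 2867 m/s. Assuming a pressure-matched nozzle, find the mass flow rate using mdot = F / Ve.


mdot = F / Ve = 4034000 / 2867 = 1407.0 kg/s

1407.0 kg/s


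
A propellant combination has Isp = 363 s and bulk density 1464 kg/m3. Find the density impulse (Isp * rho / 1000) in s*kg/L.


rho*Isp = 363 * 1464 / 1000 = 531 s*kg/L

531 s*kg/L


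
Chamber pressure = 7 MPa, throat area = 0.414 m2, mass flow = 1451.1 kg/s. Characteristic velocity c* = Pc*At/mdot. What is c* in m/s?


c* = 7e6 * 0.414 / 1451.1 = 1997 m/s

1997 m/s


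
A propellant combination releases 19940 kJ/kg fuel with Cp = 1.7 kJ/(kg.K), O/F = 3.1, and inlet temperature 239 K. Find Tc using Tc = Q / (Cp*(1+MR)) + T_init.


Tc = 19940 / (1.7 * (1 + 3.1)) + 239 = 3100 K

3100 K


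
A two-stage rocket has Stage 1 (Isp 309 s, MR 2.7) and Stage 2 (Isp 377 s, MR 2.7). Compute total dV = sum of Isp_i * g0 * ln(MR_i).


dV1 = 309 * 9.81 * ln(2.7) = 3010.8 m/s
dV2 = 377 * 9.81 * ln(2.7) = 3673.4 m/s
Total dV = 3010.8 + 3673.4 = 6684.2 m/s ~ 6684 m/s

6684 m/s


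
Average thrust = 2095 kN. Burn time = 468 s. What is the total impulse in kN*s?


It = 2095 * 468 = 980460 kN*s

980460 kN*s


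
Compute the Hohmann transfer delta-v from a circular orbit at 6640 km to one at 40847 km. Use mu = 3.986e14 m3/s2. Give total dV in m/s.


V1 = sqrt(mu/r1) = 7747.91 m/s
dV1 = V1*(sqrt(2*r2/(r1+r2)) - 1) = 2414.4 m/s
V2 = sqrt(mu/r2) = 3123.84 m/s
dV2 = V2*(1 - sqrt(2*r1/(r1+r2))) = 1471.88 m/s
Total dV = 3886 m/s

3886 m/s


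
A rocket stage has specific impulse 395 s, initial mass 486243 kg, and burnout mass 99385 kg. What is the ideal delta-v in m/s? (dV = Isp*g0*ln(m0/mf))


Ve = 395 * 9.81 = 3874.95 m/s
dV = 3874.95 * ln(486243/99385) = 6152 m/s

6152 m/s


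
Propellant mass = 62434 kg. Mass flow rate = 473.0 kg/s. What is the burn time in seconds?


tb = 62434 / 473.0 = 132.0 s

132.0 s


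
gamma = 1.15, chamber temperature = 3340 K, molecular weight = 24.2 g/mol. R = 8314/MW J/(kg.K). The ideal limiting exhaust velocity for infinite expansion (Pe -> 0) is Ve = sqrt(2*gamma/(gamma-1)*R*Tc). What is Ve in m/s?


R = 8314 / 24.2 = 343.55 J/(kg.K)
Ve = sqrt(2 * 1.15 / (1.15 - 1) * 343.55 * 3340) = 4195 m/s

4195 m/s


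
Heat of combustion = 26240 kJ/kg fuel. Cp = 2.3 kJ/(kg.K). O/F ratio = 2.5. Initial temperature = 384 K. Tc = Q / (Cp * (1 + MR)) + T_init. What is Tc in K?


Tc = 26240 / (2.3 * (1 + 2.5)) + 384 = 3644 K

3644 K


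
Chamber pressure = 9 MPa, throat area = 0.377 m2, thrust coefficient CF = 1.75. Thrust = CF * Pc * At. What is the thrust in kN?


F = 1.75 * 9e6 * 0.377 = 5.9378e+06 N = 5937.8 kN

5937.8 kN


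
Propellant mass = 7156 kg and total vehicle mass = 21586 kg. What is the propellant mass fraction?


PMF = 7156 / 21586 = 0.332

0.332


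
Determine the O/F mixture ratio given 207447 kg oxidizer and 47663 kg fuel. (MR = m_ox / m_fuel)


MR = 207447 / 47663 = 4.35

4.35


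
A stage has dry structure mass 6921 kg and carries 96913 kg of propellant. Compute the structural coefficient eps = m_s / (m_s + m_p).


eps = 6921 / (6921 + 96913) = 0.0667

0.0667


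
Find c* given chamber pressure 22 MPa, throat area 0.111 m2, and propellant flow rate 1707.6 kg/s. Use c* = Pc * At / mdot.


c* = 22e6 * 0.111 / 1707.6 = 1430 m/s

1430 m/s


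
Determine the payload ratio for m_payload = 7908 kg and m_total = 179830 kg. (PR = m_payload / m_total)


PR = 7908 / 179830 = 0.044

0.044


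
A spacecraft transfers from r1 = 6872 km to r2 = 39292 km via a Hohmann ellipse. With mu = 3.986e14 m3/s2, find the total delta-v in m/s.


V1 = sqrt(mu/r1) = 7616.0 m/s
dV1 = V1*(sqrt(2*r2/(r1+r2)) - 1) = 2320.7 m/s
V2 = sqrt(mu/r2) = 3185.05 m/s
dV2 = V2*(1 - sqrt(2*r1/(r1+r2))) = 1447.17 m/s
Total dV = 3768 m/s

3768 m/s


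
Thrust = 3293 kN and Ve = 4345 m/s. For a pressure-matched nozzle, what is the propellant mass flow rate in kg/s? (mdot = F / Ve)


mdot = F / Ve = 3293000 / 4345 = 757.9 kg/s

757.9 kg/s


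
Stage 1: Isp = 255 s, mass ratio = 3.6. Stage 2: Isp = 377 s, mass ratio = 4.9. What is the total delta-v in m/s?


dV1 = 255 * 9.81 * ln(3.6) = 3204.3 m/s
dV2 = 377 * 9.81 * ln(4.9) = 5877.6 m/s
Total dV = 3204.3 + 5877.6 = 9081.9 m/s ~ 9082 m/s

9082 m/s


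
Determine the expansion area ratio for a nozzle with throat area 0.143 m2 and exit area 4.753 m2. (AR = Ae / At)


AR = 4.753 / 0.143 = 33.2

33.2


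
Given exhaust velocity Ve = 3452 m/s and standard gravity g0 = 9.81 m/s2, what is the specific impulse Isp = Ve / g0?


Isp = Ve / g0 = 3452 / 9.81 = 351.9 s

351.9 s


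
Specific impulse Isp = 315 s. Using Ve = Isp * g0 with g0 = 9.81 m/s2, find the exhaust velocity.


Ve = Isp * g0 = 315 * 9.81 = 3090.2 m/s

3090.2 m/s


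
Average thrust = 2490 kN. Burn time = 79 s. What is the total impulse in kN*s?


It = 2490 * 79 = 196710 kN*s

196710 kN*s


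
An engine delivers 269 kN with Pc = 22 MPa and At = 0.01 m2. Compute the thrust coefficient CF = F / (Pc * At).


CF = 269000 / (22e6 * 0.01) = 1.22

1.22


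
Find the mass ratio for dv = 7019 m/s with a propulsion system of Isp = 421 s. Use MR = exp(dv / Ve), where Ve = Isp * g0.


Ve = 421 * 9.81 = 4130.01 m/s
MR = exp(7019 / 4130.01) = 5.471

5.471


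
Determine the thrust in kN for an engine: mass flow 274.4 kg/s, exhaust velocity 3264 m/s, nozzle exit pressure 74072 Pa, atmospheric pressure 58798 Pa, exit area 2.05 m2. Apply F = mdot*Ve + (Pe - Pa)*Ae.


F = 274.4 * 3264 + (74072 - 58798) * 2.05 = 926953.0 N = 927.0 kN

927.0 kN


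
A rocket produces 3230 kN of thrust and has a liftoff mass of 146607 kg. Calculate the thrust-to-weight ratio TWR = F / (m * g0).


TWR = 3230000 / (146607 * 9.81) = 2.25

2.25


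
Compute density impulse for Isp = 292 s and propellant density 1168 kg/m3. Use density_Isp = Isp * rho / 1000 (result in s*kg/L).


rho*Isp = 292 * 1168 / 1000 = 341 s*kg/L

341 s*kg/L


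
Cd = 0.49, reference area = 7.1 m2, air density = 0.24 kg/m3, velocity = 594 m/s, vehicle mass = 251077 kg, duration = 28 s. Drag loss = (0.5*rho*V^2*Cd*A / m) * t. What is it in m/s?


D = 0.5 * 0.24 * 594^2 * 0.49 * 7.1 = 147301.97 N
a = 147301.97 / 251077 = 0.5867 m/s2
dV = 0.5867 * 28 = 16.4 m/s

16.4 m/s


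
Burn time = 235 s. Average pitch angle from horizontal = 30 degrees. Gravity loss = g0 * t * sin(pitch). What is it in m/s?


GL = 9.81 * 235 * sin(30 deg) = 1153 m/s

1153 m/s


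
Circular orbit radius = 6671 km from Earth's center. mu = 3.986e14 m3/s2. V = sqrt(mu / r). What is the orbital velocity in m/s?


V = sqrt(3.986e14 / 6671000) = 7730 m/s

7730 m/s


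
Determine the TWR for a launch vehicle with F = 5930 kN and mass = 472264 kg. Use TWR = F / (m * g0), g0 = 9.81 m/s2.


TWR = 5930000 / (472264 * 9.81) = 1.28

1.28


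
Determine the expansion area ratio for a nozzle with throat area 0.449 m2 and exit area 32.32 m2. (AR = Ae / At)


AR = 32.32 / 0.449 = 72.0

72.0


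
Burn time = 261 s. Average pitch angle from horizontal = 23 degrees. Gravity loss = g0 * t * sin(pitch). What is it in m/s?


GL = 9.81 * 261 * sin(23 deg) = 1000 m/s

1000 m/s


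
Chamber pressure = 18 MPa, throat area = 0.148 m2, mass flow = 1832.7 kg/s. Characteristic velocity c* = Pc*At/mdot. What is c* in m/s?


c* = 18e6 * 0.148 / 1832.7 = 1454 m/s

1454 m/s


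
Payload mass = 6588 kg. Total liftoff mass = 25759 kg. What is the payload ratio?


PR = 6588 / 25759 = 0.2558

0.2558


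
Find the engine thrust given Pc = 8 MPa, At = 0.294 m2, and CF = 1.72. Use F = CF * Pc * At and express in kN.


F = 1.72 * 8e6 * 0.294 = 4.0454e+06 N = 4045.4 kN

4045.4 kN


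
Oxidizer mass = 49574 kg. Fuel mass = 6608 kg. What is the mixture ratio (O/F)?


MR = 49574 / 6608 = 7.5

7.5


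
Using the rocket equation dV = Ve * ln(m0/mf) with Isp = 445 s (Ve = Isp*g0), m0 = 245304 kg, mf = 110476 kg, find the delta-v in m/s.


Ve = 445 * 9.81 = 4365.45 m/s
dV = 4365.45 * ln(245304/110476) = 3482 m/s

3482 m/s


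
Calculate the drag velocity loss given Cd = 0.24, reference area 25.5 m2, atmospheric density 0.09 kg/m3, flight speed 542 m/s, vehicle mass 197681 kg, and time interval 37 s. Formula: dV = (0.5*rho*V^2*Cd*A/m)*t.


D = 0.5 * 0.09 * 542^2 * 0.24 * 25.5 = 80902.61 N
a = 80902.61 / 197681 = 0.4093 m/s2
dV = 0.4093 * 37 = 15.1 m/s

15.1 m/s


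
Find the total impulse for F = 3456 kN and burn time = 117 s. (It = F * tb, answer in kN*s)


It = 3456 * 117 = 404352 kN*s

404352 kN*s


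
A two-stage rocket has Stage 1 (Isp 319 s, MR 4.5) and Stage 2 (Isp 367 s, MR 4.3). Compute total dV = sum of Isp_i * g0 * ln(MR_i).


dV1 = 319 * 9.81 * ln(4.5) = 4706.8 m/s
dV2 = 367 * 9.81 * ln(4.3) = 5251.4 m/s
Total dV = 4706.8 + 5251.4 = 9958.2 m/s ~ 9958 m/s

9958 m/s


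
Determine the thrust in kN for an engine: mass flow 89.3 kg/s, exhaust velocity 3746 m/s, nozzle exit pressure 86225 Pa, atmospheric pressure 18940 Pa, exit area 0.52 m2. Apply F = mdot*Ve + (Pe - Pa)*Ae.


F = 89.3 * 3746 + (86225 - 18940) * 0.52 = 369506.0 N = 369.5 kN

369.5 kN


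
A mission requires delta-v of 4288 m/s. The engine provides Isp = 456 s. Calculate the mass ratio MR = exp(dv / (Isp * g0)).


Ve = 456 * 9.81 = 4473.36 m/s
MR = exp(4288 / 4473.36) = 2.608

2.608


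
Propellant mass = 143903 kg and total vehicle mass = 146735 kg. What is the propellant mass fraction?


PMF = 143903 / 146735 = 0.981

0.981


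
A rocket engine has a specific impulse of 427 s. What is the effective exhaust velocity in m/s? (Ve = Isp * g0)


Ve = Isp * g0 = 427 * 9.81 = 4188.9 m/s

4188.9 m/s


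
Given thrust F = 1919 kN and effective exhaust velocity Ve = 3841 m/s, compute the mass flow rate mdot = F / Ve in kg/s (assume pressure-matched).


mdot = F / Ve = 1919000 / 3841 = 499.6 kg/s

499.6 kg/s


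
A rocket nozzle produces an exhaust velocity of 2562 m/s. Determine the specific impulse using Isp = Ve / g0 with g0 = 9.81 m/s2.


Isp = Ve / g0 = 2562 / 9.81 = 261.2 s

261.2 s


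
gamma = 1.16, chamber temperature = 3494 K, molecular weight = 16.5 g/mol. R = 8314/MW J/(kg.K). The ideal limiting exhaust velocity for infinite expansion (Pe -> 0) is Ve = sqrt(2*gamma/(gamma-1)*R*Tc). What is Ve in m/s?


R = 8314 / 16.5 = 503.88 J/(kg.K)
Ve = sqrt(2 * 1.16 / (1.16 - 1) * 503.88 * 3494) = 5053 m/s

5053 m/s


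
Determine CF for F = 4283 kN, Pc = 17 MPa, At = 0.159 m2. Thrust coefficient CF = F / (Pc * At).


CF = 4283000 / (17e6 * 0.159) = 1.58

1.58


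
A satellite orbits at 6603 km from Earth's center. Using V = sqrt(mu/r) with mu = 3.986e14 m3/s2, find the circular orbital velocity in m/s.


V = sqrt(3.986e14 / 6603000) = 7770 m/s

7770 m/s


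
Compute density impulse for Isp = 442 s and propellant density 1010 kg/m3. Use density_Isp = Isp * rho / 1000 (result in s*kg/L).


rho*Isp = 442 * 1010 / 1000 = 446 s*kg/L

446 s*kg/L


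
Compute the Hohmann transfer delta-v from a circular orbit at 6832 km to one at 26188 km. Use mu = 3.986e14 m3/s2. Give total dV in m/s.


V1 = sqrt(mu/r1) = 7638.26 m/s
dV1 = V1*(sqrt(2*r2/(r1+r2)) - 1) = 1981.67 m/s
V2 = sqrt(mu/r2) = 3901.37 m/s
dV2 = V2*(1 - sqrt(2*r1/(r1+r2))) = 1391.7 m/s
Total dV = 3373 m/s

3373 m/s


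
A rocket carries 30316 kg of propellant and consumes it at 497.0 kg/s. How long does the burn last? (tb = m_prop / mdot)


tb = 30316 / 497.0 = 61.0 s

61.0 s


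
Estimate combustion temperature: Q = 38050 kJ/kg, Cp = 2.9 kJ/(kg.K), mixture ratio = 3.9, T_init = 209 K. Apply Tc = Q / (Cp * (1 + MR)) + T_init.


Tc = 38050 / (2.9 * (1 + 3.9)) + 209 = 2887 K

2887 K


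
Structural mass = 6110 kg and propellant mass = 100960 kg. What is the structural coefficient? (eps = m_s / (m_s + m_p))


eps = 6110 / (6110 + 100960) = 0.0571

0.0571


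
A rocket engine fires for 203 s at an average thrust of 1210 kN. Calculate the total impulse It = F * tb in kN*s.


It = 1210 * 203 = 245630 kN*s

245630 kN*s


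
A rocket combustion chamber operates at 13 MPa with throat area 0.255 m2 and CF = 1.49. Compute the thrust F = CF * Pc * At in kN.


F = 1.49 * 13e6 * 0.255 = 4.9394e+06 N = 4939.4 kN

4939.4 kN


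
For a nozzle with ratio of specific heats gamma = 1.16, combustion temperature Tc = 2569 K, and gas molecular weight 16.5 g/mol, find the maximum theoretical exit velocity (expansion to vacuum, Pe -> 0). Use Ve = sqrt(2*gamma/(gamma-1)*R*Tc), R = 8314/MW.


R = 8314 / 16.5 = 503.88 J/(kg.K)
Ve = sqrt(2 * 1.16 / (1.16 - 1) * 503.88 * 2569) = 4332 m/s

4332 m/s


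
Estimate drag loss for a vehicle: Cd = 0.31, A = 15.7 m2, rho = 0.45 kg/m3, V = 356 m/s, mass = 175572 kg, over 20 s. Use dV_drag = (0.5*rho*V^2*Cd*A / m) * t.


D = 0.5 * 0.45 * 356^2 * 0.31 * 15.7 = 138785.43 N
a = 138785.43 / 175572 = 0.7905 m/s2
dV = 0.7905 * 20 = 15.8 m/s

15.8 m/s


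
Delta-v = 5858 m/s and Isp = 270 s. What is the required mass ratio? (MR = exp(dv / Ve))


Ve = 270 * 9.81 = 2648.7 m/s
MR = exp(5858 / 2648.7) = 9.131

9.131


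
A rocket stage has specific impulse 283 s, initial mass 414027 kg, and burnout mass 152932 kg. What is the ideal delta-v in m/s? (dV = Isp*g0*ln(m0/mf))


Ve = 283 * 9.81 = 2776.23 m/s
dV = 2776.23 * ln(414027/152932) = 2765 m/s

2765 m/s


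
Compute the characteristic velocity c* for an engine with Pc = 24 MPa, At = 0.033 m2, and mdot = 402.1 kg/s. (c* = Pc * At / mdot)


c* = 24e6 * 0.033 / 402.1 = 1970 m/s

1970 m/s


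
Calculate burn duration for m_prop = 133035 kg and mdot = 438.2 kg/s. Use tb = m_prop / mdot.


tb = 133035 / 438.2 = 303.6 s

303.6 s


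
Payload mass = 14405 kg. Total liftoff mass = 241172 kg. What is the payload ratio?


PR = 14405 / 241172 = 0.0597

0.0597


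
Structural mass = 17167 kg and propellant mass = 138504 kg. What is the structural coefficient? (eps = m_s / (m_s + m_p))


eps = 17167 / (17167 + 138504) = 0.1103

0.1103


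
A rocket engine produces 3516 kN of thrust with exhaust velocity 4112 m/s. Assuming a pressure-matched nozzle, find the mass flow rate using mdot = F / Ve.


mdot = F / Ve = 3516000 / 4112 = 855.1 kg/s

855.1 kg/s


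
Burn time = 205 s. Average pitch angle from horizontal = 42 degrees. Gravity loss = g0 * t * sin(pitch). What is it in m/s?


GL = 9.81 * 205 * sin(42 deg) = 1346 m/s

1346 m/s


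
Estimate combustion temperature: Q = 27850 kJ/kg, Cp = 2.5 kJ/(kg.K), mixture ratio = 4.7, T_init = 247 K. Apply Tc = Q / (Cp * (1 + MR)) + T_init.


Tc = 27850 / (2.5 * (1 + 4.7)) + 247 = 2201 K

2201 K


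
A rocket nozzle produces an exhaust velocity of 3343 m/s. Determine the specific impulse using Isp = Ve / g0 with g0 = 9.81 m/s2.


Isp = Ve / g0 = 3343 / 9.81 = 340.8 s

340.8 s


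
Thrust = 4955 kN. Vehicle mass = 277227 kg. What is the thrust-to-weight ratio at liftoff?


TWR = 4955000 / (277227 * 9.81) = 1.82

1.82


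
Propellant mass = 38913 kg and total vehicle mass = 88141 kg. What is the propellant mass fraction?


PMF = 38913 / 88141 = 0.441

0.441


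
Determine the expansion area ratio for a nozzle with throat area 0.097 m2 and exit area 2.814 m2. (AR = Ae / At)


AR = 2.814 / 0.097 = 29.0

29.0


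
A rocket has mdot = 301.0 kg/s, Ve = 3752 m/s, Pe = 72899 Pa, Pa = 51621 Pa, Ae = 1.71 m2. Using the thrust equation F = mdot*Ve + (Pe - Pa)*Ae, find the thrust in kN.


F = 301.0 * 3752 + (72899 - 51621) * 1.71 = 1.1657e+06 N = 1165.7 kN

1165.7 kN


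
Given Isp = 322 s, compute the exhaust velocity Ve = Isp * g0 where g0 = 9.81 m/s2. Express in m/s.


Ve = Isp * g0 = 322 * 9.81 = 3158.8 m/s

3158.8 m/s


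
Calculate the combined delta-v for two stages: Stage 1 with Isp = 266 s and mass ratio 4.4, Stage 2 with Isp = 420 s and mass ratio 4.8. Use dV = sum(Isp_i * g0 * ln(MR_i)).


dV1 = 266 * 9.81 * ln(4.4) = 3866.2 m/s
dV2 = 420 * 9.81 * ln(4.8) = 6463.0 m/s
Total dV = 3866.2 + 6463.0 = 10329.2 m/s ~ 10329 m/s

10329 m/s


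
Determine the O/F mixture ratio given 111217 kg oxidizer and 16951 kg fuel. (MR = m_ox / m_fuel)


MR = 111217 / 16951 = 6.56

6.56


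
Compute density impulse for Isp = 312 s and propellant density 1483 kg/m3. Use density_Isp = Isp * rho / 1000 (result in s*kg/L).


rho*Isp = 312 * 1483 / 1000 = 463 s*kg/L

463 s*kg/L


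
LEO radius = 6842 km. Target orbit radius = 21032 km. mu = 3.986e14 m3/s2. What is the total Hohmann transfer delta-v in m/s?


V1 = sqrt(mu/r1) = 7632.68 m/s
dV1 = V1*(sqrt(2*r2/(r1+r2)) - 1) = 1743.65 m/s
V2 = sqrt(mu/r2) = 4353.4 m/s
dV2 = V2*(1 - sqrt(2*r1/(r1+r2))) = 1303.15 m/s
Total dV = 3047 m/s

3047 m/s


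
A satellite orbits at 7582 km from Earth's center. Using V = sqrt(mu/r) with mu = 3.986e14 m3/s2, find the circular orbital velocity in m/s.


V = sqrt(3.986e14 / 7582000) = 7251 m/s

7251 m/s


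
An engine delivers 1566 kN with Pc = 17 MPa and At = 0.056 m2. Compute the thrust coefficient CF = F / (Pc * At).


CF = 1566000 / (17e6 * 0.056) = 1.64

1.64


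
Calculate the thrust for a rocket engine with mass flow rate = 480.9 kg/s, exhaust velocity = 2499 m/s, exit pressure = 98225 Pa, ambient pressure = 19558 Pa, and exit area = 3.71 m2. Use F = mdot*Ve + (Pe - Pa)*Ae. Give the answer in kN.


F = 480.9 * 2499 + (98225 - 19558) * 3.71 = 1.4936e+06 N = 1493.6 kN

1493.6 kN


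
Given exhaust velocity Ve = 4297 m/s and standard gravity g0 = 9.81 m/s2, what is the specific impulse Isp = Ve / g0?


Isp = Ve / g0 = 4297 / 9.81 = 438.0 s

438.0 s


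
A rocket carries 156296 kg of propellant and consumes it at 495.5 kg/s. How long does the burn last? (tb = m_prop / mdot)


tb = 156296 / 495.5 = 315.4 s

315.4 s


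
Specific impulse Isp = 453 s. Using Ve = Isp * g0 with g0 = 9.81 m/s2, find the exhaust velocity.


Ve = Isp * g0 = 453 * 9.81 = 4443.9 m/s

4443.9 m/s


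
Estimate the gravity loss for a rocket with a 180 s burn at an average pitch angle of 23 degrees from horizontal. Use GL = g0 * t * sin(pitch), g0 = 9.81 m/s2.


GL = 9.81 * 180 * sin(23 deg) = 690 m/s

690 m/s


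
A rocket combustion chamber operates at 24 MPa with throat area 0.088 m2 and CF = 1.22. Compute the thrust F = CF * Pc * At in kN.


F = 1.22 * 24e6 * 0.088 = 2.5766e+06 N = 2576.6 kN

2576.6 kN


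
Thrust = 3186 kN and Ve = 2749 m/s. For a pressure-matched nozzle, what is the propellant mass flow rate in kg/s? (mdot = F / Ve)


mdot = F / Ve = 3186000 / 2749 = 1159.0 kg/s

1159.0 kg/s


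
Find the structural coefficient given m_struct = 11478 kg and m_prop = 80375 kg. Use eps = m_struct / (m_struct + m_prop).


eps = 11478 / (11478 + 80375) = 0.125

0.125


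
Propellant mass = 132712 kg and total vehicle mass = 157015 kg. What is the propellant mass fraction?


PMF = 132712 / 157015 = 0.845

0.845


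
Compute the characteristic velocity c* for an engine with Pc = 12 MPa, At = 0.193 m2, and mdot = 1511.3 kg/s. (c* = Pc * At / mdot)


c* = 12e6 * 0.193 / 1511.3 = 1532 m/s

1532 m/s


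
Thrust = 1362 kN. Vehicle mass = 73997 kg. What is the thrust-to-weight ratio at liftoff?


TWR = 1362000 / (73997 * 9.81) = 1.88

1.88


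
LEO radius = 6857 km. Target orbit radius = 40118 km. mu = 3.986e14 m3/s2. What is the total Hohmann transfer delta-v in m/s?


V1 = sqrt(mu/r1) = 7624.33 m/s
dV1 = V1*(sqrt(2*r2/(r1+r2)) - 1) = 2340.11 m/s
V2 = sqrt(mu/r2) = 3152.09 m/s
dV2 = V2*(1 - sqrt(2*r1/(r1+r2))) = 1448.96 m/s
Total dV = 3789 m/s

3789 m/s


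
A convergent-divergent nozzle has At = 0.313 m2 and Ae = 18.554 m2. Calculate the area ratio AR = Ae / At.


AR = 18.554 / 0.313 = 59.3

59.3


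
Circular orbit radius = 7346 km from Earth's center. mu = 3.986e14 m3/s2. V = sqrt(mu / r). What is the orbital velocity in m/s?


V = sqrt(3.986e14 / 7346000) = 7366 m/s

7366 m/s


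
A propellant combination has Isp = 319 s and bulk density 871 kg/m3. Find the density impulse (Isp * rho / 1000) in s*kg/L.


rho*Isp = 319 * 871 / 1000 = 278 s*kg/L

278 s*kg/L


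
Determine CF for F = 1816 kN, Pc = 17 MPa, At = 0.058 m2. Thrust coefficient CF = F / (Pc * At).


CF = 1816000 / (17e6 * 0.058) = 1.84

1.84


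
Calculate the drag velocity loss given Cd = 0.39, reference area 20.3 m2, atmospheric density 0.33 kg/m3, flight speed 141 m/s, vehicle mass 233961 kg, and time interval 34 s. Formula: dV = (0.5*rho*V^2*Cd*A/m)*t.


D = 0.5 * 0.33 * 141^2 * 0.39 * 20.3 = 25970.65 N
a = 25970.65 / 233961 = 0.111 m/s2
dV = 0.111 * 34 = 3.8 m/s

3.8 m/s


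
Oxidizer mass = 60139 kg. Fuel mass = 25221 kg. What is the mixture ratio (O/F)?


MR = 60139 / 25221 = 2.38

2.38


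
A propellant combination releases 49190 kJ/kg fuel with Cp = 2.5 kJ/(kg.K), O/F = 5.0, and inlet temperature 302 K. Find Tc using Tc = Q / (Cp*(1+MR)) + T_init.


Tc = 49190 / (2.5 * (1 + 5.0)) + 302 = 3581 K

3581 K


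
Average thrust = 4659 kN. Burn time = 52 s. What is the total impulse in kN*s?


It = 4659 * 52 = 242268 kN*s

242268 kN*s


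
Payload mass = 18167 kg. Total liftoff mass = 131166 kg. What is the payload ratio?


PR = 18167 / 131166 = 0.1385

0.1385


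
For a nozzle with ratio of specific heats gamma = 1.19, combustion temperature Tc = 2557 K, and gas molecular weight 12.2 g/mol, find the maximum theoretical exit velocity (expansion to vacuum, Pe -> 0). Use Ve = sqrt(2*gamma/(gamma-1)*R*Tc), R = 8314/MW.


R = 8314 / 12.2 = 681.48 J/(kg.K)
Ve = sqrt(2 * 1.19 / (1.19 - 1) * 681.48 * 2557) = 4672 m/s

4672 m/s


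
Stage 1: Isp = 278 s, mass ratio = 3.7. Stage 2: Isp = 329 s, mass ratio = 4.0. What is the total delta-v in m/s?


dV1 = 278 * 9.81 * ln(3.7) = 3568.1 m/s
dV2 = 329 * 9.81 * ln(4.0) = 4474.3 m/s
Total dV = 3568.1 + 4474.3 = 8042.4 m/s ~ 8042 m/s

8042 m/s


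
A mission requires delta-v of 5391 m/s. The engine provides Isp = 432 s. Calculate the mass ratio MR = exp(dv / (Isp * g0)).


Ve = 432 * 9.81 = 4237.92 m/s
MR = exp(5391 / 4237.92) = 3.568

3.568


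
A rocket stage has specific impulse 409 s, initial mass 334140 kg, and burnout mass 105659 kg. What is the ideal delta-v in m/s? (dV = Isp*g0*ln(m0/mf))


Ve = 409 * 9.81 = 4012.29 m/s
dV = 4012.29 * ln(334140/105659) = 4620 m/s

4620 m/s


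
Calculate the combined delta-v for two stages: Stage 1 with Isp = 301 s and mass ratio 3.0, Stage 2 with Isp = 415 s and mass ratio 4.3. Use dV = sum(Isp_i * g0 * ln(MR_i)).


dV1 = 301 * 9.81 * ln(3.0) = 3244.0 m/s
dV2 = 415 * 9.81 * ln(4.3) = 5938.2 m/s
Total dV = 3244.0 + 5938.2 = 9182.2 m/s ~ 9182 m/s

9182 m/s


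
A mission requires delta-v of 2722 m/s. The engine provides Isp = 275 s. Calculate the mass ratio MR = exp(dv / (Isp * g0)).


Ve = 275 * 9.81 = 2697.75 m/s
MR = exp(2722 / 2697.75) = 2.743

2.743


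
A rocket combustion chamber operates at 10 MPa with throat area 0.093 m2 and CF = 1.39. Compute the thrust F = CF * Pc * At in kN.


F = 1.39 * 10e6 * 0.093 = 1.2927e+06 N = 1292.7 kN

1292.7 kN


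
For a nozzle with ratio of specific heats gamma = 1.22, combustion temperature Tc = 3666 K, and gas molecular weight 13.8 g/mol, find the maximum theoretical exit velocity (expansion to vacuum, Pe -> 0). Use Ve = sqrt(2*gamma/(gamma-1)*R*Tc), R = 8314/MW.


R = 8314 / 13.8 = 602.46 J/(kg.K)
Ve = sqrt(2 * 1.22 / (1.22 - 1) * 602.46 * 3666) = 4949 m/s

4949 m/s


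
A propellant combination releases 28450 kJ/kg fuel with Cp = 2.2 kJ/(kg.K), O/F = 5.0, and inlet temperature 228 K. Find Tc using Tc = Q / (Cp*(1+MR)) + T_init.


Tc = 28450 / (2.2 * (1 + 5.0)) + 228 = 2383 K

2383 K


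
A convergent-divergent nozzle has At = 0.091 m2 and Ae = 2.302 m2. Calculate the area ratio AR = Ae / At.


AR = 2.302 / 0.091 = 25.3

25.3


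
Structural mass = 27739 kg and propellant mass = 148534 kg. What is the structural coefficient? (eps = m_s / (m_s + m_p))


eps = 27739 / (27739 + 148534) = 0.1574

0.1574


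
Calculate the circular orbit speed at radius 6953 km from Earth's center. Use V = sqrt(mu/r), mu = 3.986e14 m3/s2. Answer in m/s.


V = sqrt(3.986e14 / 6953000) = 7572 m/s

7572 m/s


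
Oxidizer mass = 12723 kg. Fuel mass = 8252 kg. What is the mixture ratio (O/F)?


MR = 12723 / 8252 = 1.54

1.54


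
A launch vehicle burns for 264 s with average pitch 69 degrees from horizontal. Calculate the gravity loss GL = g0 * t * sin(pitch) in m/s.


GL = 9.81 * 264 * sin(69 deg) = 2418 m/s

2418 m/s


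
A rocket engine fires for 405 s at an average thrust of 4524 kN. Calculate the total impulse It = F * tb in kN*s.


It = 4524 * 405 = 1832220 kN*s

1832220 kN*s


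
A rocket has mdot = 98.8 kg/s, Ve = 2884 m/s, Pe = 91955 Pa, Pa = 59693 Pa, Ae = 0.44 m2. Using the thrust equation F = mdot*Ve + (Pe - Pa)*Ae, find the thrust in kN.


F = 98.8 * 2884 + (91955 - 59693) * 0.44 = 299134.0 N = 299.1 kN

299.1 kN


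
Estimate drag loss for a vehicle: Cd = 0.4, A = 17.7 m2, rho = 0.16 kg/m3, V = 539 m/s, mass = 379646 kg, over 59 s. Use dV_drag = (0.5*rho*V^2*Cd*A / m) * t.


D = 0.5 * 0.16 * 539^2 * 0.4 * 17.7 = 164551.09 N
a = 164551.09 / 379646 = 0.4334 m/s2
dV = 0.4334 * 59 = 25.6 m/s

25.6 m/s


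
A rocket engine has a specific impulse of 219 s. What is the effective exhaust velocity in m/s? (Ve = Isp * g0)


Ve = Isp * g0 = 219 * 9.81 = 2148.4 m/s

2148.4 m/s


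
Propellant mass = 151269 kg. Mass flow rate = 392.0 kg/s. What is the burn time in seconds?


tb = 151269 / 392.0 = 385.9 s

385.9 s


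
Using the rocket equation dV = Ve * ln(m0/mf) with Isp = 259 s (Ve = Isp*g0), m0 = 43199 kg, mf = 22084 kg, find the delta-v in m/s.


Ve = 259 * 9.81 = 2540.79 m/s
dV = 2540.79 * ln(43199/22084) = 1705 m/s

1705 m/s


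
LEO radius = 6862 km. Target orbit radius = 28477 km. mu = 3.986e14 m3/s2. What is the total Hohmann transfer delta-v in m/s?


V1 = sqrt(mu/r1) = 7621.55 m/s
dV1 = V1*(sqrt(2*r2/(r1+r2)) - 1) = 2054.06 m/s
V2 = sqrt(mu/r2) = 3741.29 m/s
dV2 = V2*(1 - sqrt(2*r1/(r1+r2))) = 1409.79 m/s
Total dV = 3464 m/s

3464 m/s


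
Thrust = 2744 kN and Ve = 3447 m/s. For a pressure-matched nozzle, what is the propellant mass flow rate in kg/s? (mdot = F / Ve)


mdot = F / Ve = 2744000 / 3447 = 796.1 kg/s

796.1 kg/s


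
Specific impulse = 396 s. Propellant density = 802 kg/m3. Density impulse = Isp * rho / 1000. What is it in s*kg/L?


rho*Isp = 396 * 802 / 1000 = 318 s*kg/L

318 s*kg/L


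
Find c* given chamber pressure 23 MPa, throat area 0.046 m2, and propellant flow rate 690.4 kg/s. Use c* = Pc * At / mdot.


c* = 23e6 * 0.046 / 690.4 = 1532 m/s

1532 m/s


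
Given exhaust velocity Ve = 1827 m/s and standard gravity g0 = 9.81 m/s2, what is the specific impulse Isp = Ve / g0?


Isp = Ve / g0 = 1827 / 9.81 = 186.2 s

186.2 s


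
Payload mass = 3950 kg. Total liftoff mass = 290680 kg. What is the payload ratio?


PR = 3950 / 290680 = 0.0136

0.0136


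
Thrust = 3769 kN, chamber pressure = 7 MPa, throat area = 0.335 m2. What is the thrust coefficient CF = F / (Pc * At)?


CF = 3769000 / (7e6 * 0.335) = 1.61

1.61


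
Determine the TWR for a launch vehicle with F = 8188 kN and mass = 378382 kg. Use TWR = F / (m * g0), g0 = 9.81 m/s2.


TWR = 8188000 / (378382 * 9.81) = 2.21

2.21


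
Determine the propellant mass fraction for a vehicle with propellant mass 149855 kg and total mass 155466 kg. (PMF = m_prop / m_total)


PMF = 149855 / 155466 = 0.964

0.964


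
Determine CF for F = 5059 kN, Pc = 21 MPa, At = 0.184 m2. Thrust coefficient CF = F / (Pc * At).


CF = 5059000 / (21e6 * 0.184) = 1.31

1.31


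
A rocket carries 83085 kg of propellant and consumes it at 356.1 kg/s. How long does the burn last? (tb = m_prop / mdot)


tb = 83085 / 356.1 = 233.3 s

233.3 s


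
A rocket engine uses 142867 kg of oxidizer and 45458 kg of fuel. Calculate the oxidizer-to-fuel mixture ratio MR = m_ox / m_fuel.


MR = 142867 / 45458 = 3.14

3.14


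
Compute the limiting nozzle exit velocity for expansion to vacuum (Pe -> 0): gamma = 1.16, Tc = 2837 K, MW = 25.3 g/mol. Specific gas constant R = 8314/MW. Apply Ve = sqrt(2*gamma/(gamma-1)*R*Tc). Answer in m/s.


R = 8314 / 25.3 = 328.62 J/(kg.K)
Ve = sqrt(2 * 1.16 / (1.16 - 1) * 328.62 * 2837) = 3677 m/s

3677 m/s


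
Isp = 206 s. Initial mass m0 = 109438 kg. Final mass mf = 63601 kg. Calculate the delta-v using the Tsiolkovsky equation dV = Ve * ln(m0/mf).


Ve = 206 * 9.81 = 2020.86 m/s
dV = 2020.86 * ln(109438/63601) = 1097 m/s

1097 m/s


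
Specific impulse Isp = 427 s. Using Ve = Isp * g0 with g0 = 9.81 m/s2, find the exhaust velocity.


Ve = Isp * g0 = 427 * 9.81 = 4188.9 m/s

4188.9 m/s


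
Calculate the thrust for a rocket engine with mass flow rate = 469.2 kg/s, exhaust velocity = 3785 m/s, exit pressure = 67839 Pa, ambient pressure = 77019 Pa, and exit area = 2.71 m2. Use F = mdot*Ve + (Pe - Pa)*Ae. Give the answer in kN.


F = 469.2 * 3785 + (67839 - 77019) * 2.71 = 1.7510e+06 N = 1751.0 kN

1751.0 kN


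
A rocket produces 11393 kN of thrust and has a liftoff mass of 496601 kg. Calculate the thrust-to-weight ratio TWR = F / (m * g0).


TWR = 11393000 / (496601 * 9.81) = 2.34

2.34


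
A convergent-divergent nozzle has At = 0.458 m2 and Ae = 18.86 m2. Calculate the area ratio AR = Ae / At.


AR = 18.86 / 0.458 = 41.2

41.2


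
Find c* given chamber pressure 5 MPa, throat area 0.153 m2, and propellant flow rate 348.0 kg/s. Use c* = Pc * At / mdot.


c* = 5e6 * 0.153 / 348.0 = 2198 m/s

2198 m/s


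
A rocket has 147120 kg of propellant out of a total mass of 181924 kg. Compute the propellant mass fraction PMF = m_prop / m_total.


PMF = 147120 / 181924 = 0.809

0.809


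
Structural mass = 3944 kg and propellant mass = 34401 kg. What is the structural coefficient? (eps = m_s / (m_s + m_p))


eps = 3944 / (3944 + 34401) = 0.1029

0.1029


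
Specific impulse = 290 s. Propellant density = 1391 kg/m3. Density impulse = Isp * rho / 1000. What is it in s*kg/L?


rho*Isp = 290 * 1391 / 1000 = 403 s*kg/L

403 s*kg/L


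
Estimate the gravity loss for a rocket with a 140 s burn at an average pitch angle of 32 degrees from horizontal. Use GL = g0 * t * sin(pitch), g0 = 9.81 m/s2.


GL = 9.81 * 140 * sin(32 deg) = 728 m/s

728 m/s


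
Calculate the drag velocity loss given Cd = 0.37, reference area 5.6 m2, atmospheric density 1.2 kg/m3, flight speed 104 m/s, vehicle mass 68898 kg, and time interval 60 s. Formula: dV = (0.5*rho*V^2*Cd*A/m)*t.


D = 0.5 * 1.2 * 104^2 * 0.37 * 5.6 = 13446.45 N
a = 13446.45 / 68898 = 0.1952 m/s2
dV = 0.1952 * 60 = 11.7 m/s

11.7 m/s


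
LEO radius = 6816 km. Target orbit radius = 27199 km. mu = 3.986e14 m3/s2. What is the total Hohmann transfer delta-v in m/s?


V1 = sqrt(mu/r1) = 7647.22 m/s
dV1 = V1*(sqrt(2*r2/(r1+r2)) - 1) = 2023.52 m/s
V2 = sqrt(mu/r2) = 3828.18 m/s
dV2 = V2*(1 - sqrt(2*r1/(r1+r2))) = 1404.71 m/s
Total dV = 3428 m/s

3428 m/s


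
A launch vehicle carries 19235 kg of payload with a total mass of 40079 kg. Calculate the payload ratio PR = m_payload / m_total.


PR = 19235 / 40079 = 0.4799

0.4799


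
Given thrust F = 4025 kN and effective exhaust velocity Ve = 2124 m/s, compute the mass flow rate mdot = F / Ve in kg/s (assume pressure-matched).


mdot = F / Ve = 4025000 / 2124 = 1895.0 kg/s

1895.0 kg/s


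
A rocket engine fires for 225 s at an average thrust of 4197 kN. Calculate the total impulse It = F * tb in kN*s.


It = 4197 * 225 = 944325 kN*s

944325 kN*s


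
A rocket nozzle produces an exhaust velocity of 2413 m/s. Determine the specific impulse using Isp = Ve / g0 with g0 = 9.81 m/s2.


Isp = Ve / g0 = 2413 / 9.81 = 246.0 s

246.0 s


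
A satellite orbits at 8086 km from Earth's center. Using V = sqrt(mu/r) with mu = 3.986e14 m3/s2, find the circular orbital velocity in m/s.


V = sqrt(3.986e14 / 8086000) = 7021 m/s

7021 m/s


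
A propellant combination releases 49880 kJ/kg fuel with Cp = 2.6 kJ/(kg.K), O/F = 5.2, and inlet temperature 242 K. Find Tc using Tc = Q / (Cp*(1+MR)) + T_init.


Tc = 49880 / (2.6 * (1 + 5.2)) + 242 = 3336 K

3336 K


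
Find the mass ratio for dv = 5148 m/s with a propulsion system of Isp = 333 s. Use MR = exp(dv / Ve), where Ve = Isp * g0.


Ve = 333 * 9.81 = 3266.73 m/s
MR = exp(5148 / 3266.73) = 4.835

4.835


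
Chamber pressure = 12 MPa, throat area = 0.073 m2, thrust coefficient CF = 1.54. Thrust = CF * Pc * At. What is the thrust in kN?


F = 1.54 * 12e6 * 0.073 = 1.3490e+06 N = 1349.0 kN

1349.0 kN


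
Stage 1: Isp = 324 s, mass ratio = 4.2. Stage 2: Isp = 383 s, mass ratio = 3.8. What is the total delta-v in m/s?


dV1 = 324 * 9.81 * ln(4.2) = 4561.3 m/s
dV2 = 383 * 9.81 * ln(3.8) = 5015.9 m/s
Total dV = 4561.3 + 5015.9 = 9577.2 m/s ~ 9577 m/s

9577 m/s


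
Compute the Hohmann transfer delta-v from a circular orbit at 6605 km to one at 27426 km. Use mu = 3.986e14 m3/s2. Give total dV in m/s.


V1 = sqrt(mu/r1) = 7768.41 m/s
dV1 = V1*(sqrt(2*r2/(r1+r2)) - 1) = 2094.18 m/s
V2 = sqrt(mu/r2) = 3812.3 m/s
dV2 = V2*(1 - sqrt(2*r1/(r1+r2))) = 1437.1 m/s
Total dV = 3531 m/s

3531 m/s


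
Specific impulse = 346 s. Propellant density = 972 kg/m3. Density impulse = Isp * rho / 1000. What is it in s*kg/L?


rho*Isp = 346 * 972 / 1000 = 336 s*kg/L

336 s*kg/L


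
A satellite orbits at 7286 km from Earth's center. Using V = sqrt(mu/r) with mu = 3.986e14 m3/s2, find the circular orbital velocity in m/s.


V = sqrt(3.986e14 / 7286000) = 7396 m/s

7396 m/s


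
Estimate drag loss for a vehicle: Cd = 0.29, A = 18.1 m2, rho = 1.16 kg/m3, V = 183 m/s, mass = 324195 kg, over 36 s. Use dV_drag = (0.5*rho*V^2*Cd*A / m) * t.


D = 0.5 * 1.16 * 183^2 * 0.29 * 18.1 = 101954.58 N
a = 101954.58 / 324195 = 0.3145 m/s2
dV = 0.3145 * 36 = 11.3 m/s

11.3 m/s


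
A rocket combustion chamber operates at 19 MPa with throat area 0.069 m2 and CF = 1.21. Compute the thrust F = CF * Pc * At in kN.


F = 1.21 * 19e6 * 0.069 = 1.5863e+06 N = 1586.3 kN

1586.3 kN


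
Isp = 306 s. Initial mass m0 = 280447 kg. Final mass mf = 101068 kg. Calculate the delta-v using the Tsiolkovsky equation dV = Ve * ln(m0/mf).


Ve = 306 * 9.81 = 3001.86 m/s
dV = 3001.86 * ln(280447/101068) = 3064 m/s

3064 m/s


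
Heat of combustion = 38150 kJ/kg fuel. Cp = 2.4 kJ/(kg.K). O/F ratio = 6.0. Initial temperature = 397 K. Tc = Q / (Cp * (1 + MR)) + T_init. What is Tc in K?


Tc = 38150 / (2.4 * (1 + 6.0)) + 397 = 2668 K

2668 K


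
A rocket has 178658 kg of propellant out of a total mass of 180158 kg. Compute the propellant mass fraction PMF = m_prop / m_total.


PMF = 178658 / 180158 = 0.992

0.992


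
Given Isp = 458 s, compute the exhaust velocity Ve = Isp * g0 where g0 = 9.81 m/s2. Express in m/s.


Ve = Isp * g0 = 458 * 9.81 = 4493.0 m/s

4493.0 m/s


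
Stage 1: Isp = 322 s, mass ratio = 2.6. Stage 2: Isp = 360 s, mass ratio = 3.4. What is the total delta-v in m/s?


dV1 = 322 * 9.81 * ln(2.6) = 3018.3 m/s
dV2 = 360 * 9.81 * ln(3.4) = 4321.9 m/s
Total dV = 3018.3 + 4321.9 = 7340.2 m/s ~ 7340 m/s

7340 m/s


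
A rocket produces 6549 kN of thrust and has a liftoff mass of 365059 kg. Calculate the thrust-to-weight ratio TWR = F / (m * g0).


TWR = 6549000 / (365059 * 9.81) = 1.83

1.83


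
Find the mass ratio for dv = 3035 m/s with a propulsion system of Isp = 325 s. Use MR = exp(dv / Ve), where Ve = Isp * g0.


Ve = 325 * 9.81 = 3188.25 m/s
MR = exp(3035 / 3188.25) = 2.591

2.591


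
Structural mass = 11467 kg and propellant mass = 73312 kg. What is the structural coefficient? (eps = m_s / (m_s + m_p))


eps = 11467 / (11467 + 73312) = 0.1353

0.1353


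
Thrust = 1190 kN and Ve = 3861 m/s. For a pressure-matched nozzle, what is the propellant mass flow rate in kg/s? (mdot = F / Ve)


mdot = F / Ve = 1190000 / 3861 = 308.2 kg/s

308.2 kg/s
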